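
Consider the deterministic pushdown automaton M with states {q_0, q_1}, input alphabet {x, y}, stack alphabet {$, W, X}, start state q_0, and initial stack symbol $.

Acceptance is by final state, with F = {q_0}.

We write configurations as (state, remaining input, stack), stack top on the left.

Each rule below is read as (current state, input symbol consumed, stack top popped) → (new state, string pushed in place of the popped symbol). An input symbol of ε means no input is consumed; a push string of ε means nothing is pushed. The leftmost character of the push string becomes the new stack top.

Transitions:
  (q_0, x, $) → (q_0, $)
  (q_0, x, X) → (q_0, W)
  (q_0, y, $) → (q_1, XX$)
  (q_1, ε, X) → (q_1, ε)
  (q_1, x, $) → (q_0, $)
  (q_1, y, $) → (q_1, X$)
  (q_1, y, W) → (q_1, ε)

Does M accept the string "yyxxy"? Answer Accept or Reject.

(q_0, yyxxy, $)
  read y, top $: go to q_1, push XX$ → (q_1, yxxy, XX$)
  ε-move, top X: go to q_1, push ε → (q_1, yxxy, X$)
  ε-move, top X: go to q_1, push ε → (q_1, yxxy, $)
  read y, top $: go to q_1, push X$ → (q_1, xxy, X$)
  ε-move, top X: go to q_1, push ε → (q_1, xxy, $)
  read x, top $: go to q_0, push $ → (q_0, xy, $)
  read x, top $: go to q_0, push $ → (q_0, y, $)
  read y, top $: go to q_1, push XX$ → (q_1, ε, XX$)
  ε-move, top X: go to q_1, push ε → (q_1, ε, X$)
  ε-move, top X: go to q_1, push ε → (q_1, ε, $)
All input consumed; state q_1 ∉ F and no further ε-move applies.

Reject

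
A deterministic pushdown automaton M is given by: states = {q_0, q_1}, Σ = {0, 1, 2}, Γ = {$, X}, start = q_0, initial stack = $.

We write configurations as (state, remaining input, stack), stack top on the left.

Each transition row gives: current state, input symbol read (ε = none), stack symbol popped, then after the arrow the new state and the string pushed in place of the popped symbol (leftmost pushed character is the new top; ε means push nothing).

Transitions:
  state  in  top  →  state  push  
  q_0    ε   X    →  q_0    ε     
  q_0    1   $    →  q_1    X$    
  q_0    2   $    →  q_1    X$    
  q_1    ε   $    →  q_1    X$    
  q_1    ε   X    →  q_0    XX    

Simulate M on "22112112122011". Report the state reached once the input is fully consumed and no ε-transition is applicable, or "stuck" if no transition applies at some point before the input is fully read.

(q_0, 22112112122011, $) ⊢ (q_1, 2112112122011, X$) ⊢ (q_0, 2112112122011, XX$) ⊢ (q_0, 2112112122011, X$) ⊢ (q_0, 2112112122011, $) ⊢ (q_1, 112112122011, X$) ⊢ (q_0, 112112122011, XX$) ⊢ (q_0, 112112122011, X$) ⊢ (q_0, 112112122011, $) ⊢ (q_1, 12112122011, X$) ⊢ (q_0, 12112122011, XX$) ⊢ (q_0, 12112122011, X$) ⊢ (q_0, 12112122011, $) ⊢ (q_1, 2112122011, X$) ⊢ (q_0, 2112122011, XX$) ⊢ (q_0, 2112122011, X$) ⊢ (q_0, 2112122011, $) ⊢ (q_1, 112122011, X$) ⊢ (q_0, 112122011, XX$) ⊢ (q_0, 112122011, X$) ⊢ (q_0, 112122011, $) ⊢ (q_1, 12122011, X$) ⊢ (q_0, 12122011, XX$) ⊢ (q_0, 12122011, X$) ⊢ (q_0, 12122011, $) ⊢ (q_1, 2122011, X$) ⊢ (q_0, 2122011, XX$) ⊢ (q_0, 2122011, X$) ⊢ (q_0, 2122011, $) ⊢ (q_1, 122011, X$) ⊢ (q_0, 122011, XX$) ⊢ (q_0, 122011, X$) ⊢ (q_0, 122011, $) ⊢ (q_1, 22011, X$) ⊢ (q_0, 22011, XX$) ⊢ (q_0, 22011, X$) ⊢ (q_0, 22011, $) ⊢ (q_1, 2011, X$) ⊢ (q_0, 2011, XX$) ⊢ (q_0, 2011, X$) ⊢ (q_0, 2011, $) ⊢ (q_1, 011, X$) ⊢ (q_0, 011, XX$) ⊢ (q_0, 011, X$) ⊢ (q_0, 011, $)
No transition for (q_0, 0, top $); M blocks with input 011 remaining.

stuck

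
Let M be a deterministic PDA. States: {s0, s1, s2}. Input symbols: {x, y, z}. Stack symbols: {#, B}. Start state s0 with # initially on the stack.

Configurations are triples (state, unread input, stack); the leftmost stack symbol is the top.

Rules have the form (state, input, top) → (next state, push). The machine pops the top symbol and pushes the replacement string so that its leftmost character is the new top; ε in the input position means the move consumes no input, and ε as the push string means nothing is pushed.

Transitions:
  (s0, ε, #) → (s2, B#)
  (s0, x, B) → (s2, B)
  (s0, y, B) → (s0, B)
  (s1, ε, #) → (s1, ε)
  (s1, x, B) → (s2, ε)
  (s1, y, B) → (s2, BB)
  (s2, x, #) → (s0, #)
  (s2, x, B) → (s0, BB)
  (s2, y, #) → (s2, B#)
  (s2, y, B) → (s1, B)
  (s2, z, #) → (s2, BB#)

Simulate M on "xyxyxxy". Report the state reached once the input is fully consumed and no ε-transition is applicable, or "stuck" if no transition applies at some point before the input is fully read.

s0

(s0, xyxyxxy, #)
  ε-move, top #: go to s2, push B# → (s2, xyxyxxy, B#)
  read x, top B: go to s0, push BB → (s0, yxyxxy, BB#)
  read y, top B: go to s0, push B → (s0, xyxxy, BB#)
  read x, top B: go to s2, push B → (s2, yxxy, BB#)
  read y, top B: go to s1, push B → (s1, xxy, BB#)
  read x, top B: go to s2, push ε → (s2, xy, B#)
  read x, top B: go to s0, push BB → (s0, y, BB#)
  read y, top B: go to s0, push B → (s0, ε, BB#)
All input consumed; M is in state s0.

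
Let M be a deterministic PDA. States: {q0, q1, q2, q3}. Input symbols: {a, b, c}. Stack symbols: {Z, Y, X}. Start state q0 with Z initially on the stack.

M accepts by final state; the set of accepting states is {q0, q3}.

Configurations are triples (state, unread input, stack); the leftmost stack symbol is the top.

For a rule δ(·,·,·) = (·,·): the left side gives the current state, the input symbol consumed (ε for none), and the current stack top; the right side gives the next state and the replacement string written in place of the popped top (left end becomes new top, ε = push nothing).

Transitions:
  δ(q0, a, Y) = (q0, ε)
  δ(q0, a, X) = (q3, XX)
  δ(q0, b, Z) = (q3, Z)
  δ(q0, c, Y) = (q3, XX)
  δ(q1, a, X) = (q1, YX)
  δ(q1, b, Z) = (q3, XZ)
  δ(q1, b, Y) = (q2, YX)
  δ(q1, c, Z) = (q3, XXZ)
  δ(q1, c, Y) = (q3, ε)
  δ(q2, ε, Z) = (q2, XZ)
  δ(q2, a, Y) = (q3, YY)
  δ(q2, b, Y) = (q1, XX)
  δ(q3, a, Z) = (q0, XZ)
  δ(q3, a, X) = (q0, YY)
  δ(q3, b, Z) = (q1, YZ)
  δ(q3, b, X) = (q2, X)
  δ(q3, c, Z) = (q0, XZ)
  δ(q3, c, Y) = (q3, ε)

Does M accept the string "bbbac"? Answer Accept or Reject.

(q0, bbbac, Z)
  read b, top Z: go to q3, push Z → (q3, bbac, Z)
  read b, top Z: go to q1, push YZ → (q1, bac, YZ)
  read b, top Y: go to q2, push YX → (q2, ac, YXZ)
  read a, top Y: go to q3, push YY → (q3, c, YYXZ)
  read c, top Y: go to q3, push ε → (q3, ε, YXZ)
All input consumed; state q3 ∈ F.

Accept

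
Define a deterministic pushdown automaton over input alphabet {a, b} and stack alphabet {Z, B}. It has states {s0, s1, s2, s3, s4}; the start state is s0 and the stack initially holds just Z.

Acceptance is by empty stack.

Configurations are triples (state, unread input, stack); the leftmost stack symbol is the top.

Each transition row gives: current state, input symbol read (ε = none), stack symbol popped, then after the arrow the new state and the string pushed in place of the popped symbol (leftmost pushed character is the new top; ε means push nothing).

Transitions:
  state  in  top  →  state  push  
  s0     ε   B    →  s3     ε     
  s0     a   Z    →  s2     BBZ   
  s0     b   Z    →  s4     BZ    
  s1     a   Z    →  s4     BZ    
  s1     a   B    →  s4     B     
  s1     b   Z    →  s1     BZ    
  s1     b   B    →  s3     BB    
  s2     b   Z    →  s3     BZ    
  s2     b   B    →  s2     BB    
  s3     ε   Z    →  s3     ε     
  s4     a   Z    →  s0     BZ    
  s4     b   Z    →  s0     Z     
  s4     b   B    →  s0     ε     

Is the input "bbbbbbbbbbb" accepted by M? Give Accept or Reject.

(s0, bbbbbbbbbbb, Z)
  read b, top Z: go to s4, push BZ → (s4, bbbbbbbbbb, BZ)
  read b, top B: go to s0, push ε → (s0, bbbbbbbbb, Z)
  read b, top Z: go to s4, push BZ → (s4, bbbbbbbb, BZ)
  read b, top B: go to s0, push ε → (s0, bbbbbbb, Z)
  read b, top Z: go to s4, push BZ → (s4, bbbbbb, BZ)
  read b, top B: go to s0, push ε → (s0, bbbbb, Z)
  read b, top Z: go to s4, push BZ → (s4, bbbb, BZ)
  read b, top B: go to s0, push ε → (s0, bbb, Z)
  read b, top Z: go to s4, push BZ → (s4, bb, BZ)
  read b, top B: go to s0, push ε → (s0, b, Z)
  read b, top Z: go to s4, push BZ → (s4, ε, BZ)
All input consumed; stack is BZ, not empty, and no further ε-move applies.

Reject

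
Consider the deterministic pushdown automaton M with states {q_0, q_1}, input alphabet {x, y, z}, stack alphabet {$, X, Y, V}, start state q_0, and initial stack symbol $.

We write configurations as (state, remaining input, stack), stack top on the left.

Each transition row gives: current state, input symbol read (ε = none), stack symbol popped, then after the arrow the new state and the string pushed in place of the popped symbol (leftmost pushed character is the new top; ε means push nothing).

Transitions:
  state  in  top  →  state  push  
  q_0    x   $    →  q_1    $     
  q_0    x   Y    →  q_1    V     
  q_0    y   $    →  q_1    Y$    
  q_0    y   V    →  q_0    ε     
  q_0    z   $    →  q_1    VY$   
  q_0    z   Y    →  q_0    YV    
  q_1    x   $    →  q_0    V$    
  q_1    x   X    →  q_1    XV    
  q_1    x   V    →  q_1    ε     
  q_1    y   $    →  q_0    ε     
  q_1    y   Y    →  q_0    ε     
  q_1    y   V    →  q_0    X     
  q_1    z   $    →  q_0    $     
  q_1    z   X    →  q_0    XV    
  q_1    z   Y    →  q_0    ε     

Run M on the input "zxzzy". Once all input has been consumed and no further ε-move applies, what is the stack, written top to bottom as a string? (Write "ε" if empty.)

(q_0, zxzzy, $)
  read z, top $: go to q_1, push VY$ → (q_1, xzzy, VY$)
  read x, top V: go to q_1, push ε → (q_1, zzy, Y$)
  read z, top Y: go to q_0, push ε → (q_0, zy, $)
  read z, top $: go to q_1, push VY$ → (q_1, y, VY$)
  read y, top V: go to q_0, push X → (q_0, ε, XY$)
All input consumed in state q_0 with stack XY$.

XY$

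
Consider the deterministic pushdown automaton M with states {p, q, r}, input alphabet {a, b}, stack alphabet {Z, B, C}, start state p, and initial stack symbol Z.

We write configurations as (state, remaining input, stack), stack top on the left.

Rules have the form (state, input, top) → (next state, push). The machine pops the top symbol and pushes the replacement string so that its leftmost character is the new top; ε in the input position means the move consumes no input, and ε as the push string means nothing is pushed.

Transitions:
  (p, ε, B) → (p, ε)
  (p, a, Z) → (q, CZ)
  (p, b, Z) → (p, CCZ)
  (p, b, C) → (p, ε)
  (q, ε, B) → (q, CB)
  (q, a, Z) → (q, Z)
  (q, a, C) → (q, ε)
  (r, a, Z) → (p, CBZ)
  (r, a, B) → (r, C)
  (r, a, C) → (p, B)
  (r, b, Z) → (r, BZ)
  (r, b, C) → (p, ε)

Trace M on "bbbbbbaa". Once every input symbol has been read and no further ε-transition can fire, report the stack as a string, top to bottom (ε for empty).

Z

(p, bbbbbbaa, Z)
  read b, top Z: go to p, push CCZ → (p, bbbbbaa, CCZ)
  read b, top C: go to p, push ε → (p, bbbbaa, CZ)
  read b, top C: go to p, push ε → (p, bbbaa, Z)
  read b, top Z: go to p, push CCZ → (p, bbaa, CCZ)
  read b, top C: go to p, push ε → (p, baa, CZ)
  read b, top C: go to p, push ε → (p, aa, Z)
  read a, top Z: go to q, push CZ → (q, a, CZ)
  read a, top C: go to q, push ε → (q, ε, Z)
All input consumed in state q with stack Z.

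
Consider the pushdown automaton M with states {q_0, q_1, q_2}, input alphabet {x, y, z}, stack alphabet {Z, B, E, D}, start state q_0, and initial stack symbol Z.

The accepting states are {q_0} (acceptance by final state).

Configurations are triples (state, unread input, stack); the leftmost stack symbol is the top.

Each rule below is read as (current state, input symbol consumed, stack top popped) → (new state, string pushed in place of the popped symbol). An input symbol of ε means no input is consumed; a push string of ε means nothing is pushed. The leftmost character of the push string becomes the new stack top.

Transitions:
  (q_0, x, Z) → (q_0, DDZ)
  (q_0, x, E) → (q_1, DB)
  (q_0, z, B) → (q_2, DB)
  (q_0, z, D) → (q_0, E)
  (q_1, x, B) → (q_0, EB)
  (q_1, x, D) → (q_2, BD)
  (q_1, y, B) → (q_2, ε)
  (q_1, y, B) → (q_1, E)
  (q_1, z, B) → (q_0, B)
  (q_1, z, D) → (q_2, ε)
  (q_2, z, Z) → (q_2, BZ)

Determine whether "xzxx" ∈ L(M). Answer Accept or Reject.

No computation consumes all input and reaches a final state.

Reject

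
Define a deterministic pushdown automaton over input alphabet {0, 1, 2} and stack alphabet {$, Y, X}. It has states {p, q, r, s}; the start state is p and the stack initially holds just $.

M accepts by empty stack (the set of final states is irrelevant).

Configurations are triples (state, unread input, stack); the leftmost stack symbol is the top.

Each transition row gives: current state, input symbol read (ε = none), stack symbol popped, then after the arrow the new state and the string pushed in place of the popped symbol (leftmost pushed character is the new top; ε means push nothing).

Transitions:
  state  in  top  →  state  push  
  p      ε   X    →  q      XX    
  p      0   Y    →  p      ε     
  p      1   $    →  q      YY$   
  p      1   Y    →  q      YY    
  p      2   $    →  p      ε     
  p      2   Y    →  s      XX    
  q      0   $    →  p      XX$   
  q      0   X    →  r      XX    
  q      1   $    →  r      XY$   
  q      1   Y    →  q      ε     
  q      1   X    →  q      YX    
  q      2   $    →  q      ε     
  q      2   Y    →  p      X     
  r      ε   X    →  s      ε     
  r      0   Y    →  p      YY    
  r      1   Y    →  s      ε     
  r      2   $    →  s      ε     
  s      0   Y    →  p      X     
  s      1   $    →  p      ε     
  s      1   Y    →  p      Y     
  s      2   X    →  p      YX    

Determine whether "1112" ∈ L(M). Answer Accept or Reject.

Accept

(p, 1112, $) ⊢ (q, 112, YY$) ⊢ (q, 12, Y$) ⊢ (q, 2, $) ⊢ (q, ε, ε)
All input consumed and the stack is empty.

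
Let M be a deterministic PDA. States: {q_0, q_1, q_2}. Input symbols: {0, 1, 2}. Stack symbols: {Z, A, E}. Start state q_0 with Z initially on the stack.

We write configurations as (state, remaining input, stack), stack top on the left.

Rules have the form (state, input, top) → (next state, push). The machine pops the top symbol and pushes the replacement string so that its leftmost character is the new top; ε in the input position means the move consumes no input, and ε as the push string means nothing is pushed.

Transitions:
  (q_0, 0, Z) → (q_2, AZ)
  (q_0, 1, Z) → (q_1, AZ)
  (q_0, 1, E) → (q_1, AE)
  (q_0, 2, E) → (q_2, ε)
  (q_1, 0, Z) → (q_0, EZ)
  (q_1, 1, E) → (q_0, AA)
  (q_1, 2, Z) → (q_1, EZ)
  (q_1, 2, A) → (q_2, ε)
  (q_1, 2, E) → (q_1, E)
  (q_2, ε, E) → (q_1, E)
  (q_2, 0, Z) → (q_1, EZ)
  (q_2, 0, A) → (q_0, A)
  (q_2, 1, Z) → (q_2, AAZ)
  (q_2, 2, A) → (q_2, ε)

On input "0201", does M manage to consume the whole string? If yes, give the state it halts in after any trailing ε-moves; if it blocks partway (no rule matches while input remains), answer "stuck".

q_0

(q_0, 0201, Z)
  read 0, top Z: go to q_2, push AZ → (q_2, 201, AZ)
  read 2, top A: go to q_2, push ε → (q_2, 01, Z)
  read 0, top Z: go to q_1, push EZ → (q_1, 1, EZ)
  read 1, top E: go to q_0, push AA → (q_0, ε, AAZ)
All input consumed; M is in state q_0.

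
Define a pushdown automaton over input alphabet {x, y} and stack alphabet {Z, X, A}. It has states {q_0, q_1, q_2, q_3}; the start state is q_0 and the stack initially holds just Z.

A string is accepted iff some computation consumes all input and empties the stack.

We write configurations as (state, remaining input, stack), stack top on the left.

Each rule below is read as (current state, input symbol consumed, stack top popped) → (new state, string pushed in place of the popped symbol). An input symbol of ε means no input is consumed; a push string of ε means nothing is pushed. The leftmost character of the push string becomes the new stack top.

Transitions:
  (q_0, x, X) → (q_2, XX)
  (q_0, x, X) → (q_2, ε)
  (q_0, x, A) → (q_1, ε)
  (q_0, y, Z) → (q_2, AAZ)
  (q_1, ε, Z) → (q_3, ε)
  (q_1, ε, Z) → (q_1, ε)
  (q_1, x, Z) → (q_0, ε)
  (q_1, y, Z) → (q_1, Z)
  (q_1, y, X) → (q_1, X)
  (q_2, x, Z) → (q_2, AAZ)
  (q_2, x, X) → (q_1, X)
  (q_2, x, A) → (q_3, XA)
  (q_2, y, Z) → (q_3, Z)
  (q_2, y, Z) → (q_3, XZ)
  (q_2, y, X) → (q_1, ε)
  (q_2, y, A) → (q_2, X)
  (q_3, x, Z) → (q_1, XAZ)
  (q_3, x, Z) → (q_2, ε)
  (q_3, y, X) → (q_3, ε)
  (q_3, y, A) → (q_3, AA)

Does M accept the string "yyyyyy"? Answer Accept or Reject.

Reject

No computation consumes all input and empties the stack.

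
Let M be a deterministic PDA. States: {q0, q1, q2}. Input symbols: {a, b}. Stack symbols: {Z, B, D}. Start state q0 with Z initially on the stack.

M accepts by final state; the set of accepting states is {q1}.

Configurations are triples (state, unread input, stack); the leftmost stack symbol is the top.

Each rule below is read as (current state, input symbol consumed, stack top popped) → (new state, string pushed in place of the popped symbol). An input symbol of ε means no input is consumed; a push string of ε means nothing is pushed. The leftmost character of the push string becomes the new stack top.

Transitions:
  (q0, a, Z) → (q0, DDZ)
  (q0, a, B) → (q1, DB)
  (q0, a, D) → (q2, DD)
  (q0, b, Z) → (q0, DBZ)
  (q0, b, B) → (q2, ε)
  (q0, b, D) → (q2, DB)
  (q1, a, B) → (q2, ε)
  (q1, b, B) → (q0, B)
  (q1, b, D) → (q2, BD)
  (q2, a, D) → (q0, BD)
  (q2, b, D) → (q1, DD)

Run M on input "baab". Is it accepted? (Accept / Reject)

Reject

(q0, baab, Z)
  read b, top Z: go to q0, push DBZ → (q0, aab, DBZ)
  read a, top D: go to q2, push DD → (q2, ab, DDBZ)
  read a, top D: go to q0, push BD → (q0, b, BDDBZ)
  read b, top B: go to q2, push ε → (q2, ε, DDBZ)
All input consumed; state q2 ∉ F and no further ε-move applies.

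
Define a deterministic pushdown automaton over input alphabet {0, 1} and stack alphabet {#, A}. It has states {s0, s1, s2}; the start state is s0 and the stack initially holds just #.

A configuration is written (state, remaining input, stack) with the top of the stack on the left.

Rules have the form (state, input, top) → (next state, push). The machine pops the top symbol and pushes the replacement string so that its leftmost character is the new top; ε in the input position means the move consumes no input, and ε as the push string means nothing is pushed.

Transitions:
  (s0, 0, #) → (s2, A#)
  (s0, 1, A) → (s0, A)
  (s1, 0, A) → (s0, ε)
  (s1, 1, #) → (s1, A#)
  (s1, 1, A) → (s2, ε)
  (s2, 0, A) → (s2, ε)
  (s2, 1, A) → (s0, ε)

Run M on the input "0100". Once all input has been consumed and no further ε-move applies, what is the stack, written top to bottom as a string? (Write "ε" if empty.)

#

(s0, 0100, #)
  read 0, top #: go to s2, push A# → (s2, 100, A#)
  read 1, top A: go to s0, push ε → (s0, 00, #)
  read 0, top #: go to s2, push A# → (s2, 0, A#)
  read 0, top A: go to s2, push ε → (s2, ε, #)
All input consumed in state s2 with stack #.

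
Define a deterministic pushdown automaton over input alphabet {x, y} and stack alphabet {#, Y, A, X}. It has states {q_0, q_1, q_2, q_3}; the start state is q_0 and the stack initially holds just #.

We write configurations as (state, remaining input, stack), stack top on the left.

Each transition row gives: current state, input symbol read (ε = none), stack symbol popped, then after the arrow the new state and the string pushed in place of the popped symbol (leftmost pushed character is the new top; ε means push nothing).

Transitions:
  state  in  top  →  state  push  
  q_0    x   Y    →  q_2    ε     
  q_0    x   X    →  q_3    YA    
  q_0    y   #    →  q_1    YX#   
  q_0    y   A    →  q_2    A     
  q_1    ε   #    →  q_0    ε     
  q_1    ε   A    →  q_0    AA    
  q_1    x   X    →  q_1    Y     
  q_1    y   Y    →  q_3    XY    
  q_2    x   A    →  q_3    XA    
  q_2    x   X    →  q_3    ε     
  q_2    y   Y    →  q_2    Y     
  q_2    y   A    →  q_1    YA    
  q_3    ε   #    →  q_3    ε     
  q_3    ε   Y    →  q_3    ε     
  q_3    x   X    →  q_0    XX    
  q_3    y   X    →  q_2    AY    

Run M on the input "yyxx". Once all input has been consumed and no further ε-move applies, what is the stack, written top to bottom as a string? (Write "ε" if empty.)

(q_0, yyxx, #) ⊢ (q_1, yxx, YX#) ⊢ (q_3, xx, XYX#) ⊢ (q_0, x, XXYX#) ⊢ (q_3, ε, YAXYX#) ⊢ (q_3, ε, AXYX#)
All input consumed in state q_3 with stack AXYX#.

AXYX#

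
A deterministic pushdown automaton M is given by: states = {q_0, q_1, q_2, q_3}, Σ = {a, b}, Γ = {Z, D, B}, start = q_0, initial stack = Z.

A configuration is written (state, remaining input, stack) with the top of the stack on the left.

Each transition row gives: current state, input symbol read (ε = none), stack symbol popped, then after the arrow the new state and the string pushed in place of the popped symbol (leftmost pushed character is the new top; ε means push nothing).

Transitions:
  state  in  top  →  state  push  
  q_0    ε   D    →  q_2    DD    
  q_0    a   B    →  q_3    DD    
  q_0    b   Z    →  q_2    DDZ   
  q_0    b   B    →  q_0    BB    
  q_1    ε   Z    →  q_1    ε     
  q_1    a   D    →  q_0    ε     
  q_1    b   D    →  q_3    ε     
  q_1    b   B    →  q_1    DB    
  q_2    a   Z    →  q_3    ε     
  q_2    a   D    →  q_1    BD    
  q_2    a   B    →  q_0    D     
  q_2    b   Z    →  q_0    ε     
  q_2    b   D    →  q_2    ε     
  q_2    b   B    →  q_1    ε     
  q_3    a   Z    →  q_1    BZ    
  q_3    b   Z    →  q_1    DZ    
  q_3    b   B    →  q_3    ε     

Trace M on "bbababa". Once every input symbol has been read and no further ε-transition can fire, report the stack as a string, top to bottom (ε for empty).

DDBDZ

(q_0, bbababa, Z)
  read b, top Z: go to q_2, push DDZ → (q_2, bababa, DDZ)
  read b, top D: go to q_2, push ε → (q_2, ababa, DZ)
  read a, top D: go to q_1, push BD → (q_1, baba, BDZ)
  read b, top B: go to q_1, push DB → (q_1, aba, DBDZ)
  read a, top D: go to q_0, push ε → (q_0, ba, BDZ)
  read b, top B: go to q_0, push BB → (q_0, a, BBDZ)
  read a, top B: go to q_3, push DD → (q_3, ε, DDBDZ)
All input consumed in state q_3 with stack DDBDZ.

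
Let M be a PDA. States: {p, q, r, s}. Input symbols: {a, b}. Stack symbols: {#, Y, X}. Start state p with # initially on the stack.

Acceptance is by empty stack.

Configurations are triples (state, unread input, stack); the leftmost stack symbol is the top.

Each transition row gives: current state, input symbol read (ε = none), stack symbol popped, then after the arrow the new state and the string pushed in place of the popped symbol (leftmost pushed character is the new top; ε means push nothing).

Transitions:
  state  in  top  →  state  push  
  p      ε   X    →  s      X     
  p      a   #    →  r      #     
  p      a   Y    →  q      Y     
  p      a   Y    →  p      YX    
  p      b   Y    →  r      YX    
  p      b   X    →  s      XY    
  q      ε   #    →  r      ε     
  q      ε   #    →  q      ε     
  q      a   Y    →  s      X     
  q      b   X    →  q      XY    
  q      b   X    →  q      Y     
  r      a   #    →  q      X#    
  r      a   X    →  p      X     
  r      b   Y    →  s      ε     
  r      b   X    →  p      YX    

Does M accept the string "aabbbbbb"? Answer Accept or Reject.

No computation consumes all input and empties the stack.

Reject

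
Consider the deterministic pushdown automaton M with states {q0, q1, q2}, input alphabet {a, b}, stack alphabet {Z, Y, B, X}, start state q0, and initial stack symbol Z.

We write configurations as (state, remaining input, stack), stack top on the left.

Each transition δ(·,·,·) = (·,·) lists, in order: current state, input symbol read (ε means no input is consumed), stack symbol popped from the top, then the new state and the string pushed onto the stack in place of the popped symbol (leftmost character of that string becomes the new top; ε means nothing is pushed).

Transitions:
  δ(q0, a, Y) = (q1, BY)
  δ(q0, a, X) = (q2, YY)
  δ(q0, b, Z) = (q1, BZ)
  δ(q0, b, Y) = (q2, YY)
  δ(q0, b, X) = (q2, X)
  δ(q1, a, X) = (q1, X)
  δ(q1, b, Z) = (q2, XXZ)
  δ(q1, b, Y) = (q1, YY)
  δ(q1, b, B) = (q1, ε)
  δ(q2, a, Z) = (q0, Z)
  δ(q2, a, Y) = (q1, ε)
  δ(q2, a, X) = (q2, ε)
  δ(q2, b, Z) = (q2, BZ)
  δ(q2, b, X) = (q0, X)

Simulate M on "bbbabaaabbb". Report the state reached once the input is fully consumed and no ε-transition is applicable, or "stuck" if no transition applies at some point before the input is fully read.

(q0, bbbabaaabbb, Z) ⊢ (q1, bbabaaabbb, BZ) ⊢ (q1, babaaabbb, Z) ⊢ (q2, abaaabbb, XXZ) ⊢ (q2, baaabbb, XZ) ⊢ (q0, aaabbb, XZ) ⊢ (q2, aabbb, YYZ) ⊢ (q1, abbb, YZ)
No transition for (q1, a, top Y); M blocks with input abbb remaining.

stuck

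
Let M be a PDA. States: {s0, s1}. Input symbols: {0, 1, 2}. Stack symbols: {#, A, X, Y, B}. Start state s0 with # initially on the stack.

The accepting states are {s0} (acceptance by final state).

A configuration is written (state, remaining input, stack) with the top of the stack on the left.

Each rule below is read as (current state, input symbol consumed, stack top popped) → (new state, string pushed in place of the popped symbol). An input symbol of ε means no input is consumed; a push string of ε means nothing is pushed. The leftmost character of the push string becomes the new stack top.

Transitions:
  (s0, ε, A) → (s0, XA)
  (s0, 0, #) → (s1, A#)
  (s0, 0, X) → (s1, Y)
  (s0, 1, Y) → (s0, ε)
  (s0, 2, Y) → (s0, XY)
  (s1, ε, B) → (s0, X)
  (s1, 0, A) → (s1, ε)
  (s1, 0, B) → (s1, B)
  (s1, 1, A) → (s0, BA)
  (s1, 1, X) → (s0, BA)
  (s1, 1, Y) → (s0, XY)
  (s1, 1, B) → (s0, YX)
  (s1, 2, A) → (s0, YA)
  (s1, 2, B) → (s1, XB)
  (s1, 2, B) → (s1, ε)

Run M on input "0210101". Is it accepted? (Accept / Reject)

Accept

One accepting computation: (s0, 0210101, #) ⊢ (s1, 210101, A#) ⊢ (s0, 10101, YA#) ⊢ (s0, 0101, A#) ⊢ (s0, 0101, XA#) ⊢ (s1, 101, YA#) ⊢ (s0, 01, XYA#) ⊢ (s1, 1, YYA#) ⊢ (s0, ε, XYYA#)
All input consumed and state s0 ∈ F.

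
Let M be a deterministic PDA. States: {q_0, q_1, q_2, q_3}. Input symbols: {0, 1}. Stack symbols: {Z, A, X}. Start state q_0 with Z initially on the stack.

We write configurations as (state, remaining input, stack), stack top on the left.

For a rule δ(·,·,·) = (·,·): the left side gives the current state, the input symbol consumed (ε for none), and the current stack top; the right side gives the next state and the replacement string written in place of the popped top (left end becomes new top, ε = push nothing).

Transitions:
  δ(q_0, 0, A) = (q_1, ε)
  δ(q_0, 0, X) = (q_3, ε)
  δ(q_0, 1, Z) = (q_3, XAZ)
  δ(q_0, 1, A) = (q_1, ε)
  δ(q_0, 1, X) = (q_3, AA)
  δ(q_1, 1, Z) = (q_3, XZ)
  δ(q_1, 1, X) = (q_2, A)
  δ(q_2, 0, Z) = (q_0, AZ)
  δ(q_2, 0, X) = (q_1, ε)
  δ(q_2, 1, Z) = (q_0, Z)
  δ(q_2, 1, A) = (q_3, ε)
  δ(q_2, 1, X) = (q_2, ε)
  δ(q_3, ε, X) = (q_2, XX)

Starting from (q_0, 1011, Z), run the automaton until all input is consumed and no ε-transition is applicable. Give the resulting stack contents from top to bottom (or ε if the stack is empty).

(q_0, 1011, Z)
  read 1, top Z: go to q_3, push XAZ → (q_3, 011, XAZ)
  ε-move, top X: go to q_2, push XX → (q_2, 011, XXAZ)
  read 0, top X: go to q_1, push ε → (q_1, 11, XAZ)
  read 1, top X: go to q_2, push A → (q_2, 1, AAZ)
  read 1, top A: go to q_3, push ε → (q_3, ε, AZ)
All input consumed in state q_3 with stack AZ.

AZ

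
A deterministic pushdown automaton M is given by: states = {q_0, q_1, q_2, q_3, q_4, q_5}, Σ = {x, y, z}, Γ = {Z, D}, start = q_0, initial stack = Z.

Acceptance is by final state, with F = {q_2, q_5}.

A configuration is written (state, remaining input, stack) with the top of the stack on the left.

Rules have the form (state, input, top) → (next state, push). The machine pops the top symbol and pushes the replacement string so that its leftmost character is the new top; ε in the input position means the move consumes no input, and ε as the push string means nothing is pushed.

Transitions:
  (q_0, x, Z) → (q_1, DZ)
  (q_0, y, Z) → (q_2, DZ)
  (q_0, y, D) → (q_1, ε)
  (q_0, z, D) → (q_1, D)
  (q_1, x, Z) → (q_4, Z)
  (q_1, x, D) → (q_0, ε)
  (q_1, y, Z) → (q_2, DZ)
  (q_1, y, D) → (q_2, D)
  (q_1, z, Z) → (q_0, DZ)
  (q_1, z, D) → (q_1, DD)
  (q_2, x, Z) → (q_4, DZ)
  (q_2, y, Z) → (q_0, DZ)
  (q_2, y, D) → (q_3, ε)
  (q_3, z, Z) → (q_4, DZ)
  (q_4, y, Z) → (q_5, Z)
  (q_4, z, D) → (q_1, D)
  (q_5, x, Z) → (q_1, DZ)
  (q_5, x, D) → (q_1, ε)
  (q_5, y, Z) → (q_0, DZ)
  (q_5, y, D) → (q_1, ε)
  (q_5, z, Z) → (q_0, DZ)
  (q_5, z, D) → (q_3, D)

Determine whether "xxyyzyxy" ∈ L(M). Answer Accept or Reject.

Reject

(q_0, xxyyzyxy, Z)
  read x, top Z: go to q_1, push DZ → (q_1, xyyzyxy, DZ)
  read x, top D: go to q_0, push ε → (q_0, yyzyxy, Z)
  read y, top Z: go to q_2, push DZ → (q_2, yzyxy, DZ)
  read y, top D: go to q_3, push ε → (q_3, zyxy, Z)
  read z, top Z: go to q_4, push DZ → (q_4, yxy, DZ)
No transition applies at (q_4, yxy, DZ); input not fully consumed.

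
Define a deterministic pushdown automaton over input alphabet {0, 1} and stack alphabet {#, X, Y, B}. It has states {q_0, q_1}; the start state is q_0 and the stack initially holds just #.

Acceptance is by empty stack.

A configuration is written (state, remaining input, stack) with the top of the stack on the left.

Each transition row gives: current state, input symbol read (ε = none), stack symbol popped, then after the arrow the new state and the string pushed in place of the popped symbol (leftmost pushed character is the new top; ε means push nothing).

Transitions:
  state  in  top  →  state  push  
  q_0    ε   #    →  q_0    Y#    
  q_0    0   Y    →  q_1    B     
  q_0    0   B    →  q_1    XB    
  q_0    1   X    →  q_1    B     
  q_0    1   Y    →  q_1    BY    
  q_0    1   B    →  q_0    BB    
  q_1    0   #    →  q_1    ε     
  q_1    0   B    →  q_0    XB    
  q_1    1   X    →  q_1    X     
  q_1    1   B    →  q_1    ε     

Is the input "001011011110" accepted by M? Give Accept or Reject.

(q_0, 001011011110, #)
  ε-move, top #: go to q_0, push Y# → (q_0, 001011011110, Y#)
  read 0, top Y: go to q_1, push B → (q_1, 01011011110, B#)
  read 0, top B: go to q_0, push XB → (q_0, 1011011110, XB#)
  read 1, top X: go to q_1, push B → (q_1, 011011110, BB#)
  read 0, top B: go to q_0, push XB → (q_0, 11011110, XBB#)
  read 1, top X: go to q_1, push B → (q_1, 1011110, BBB#)
  read 1, top B: go to q_1, push ε → (q_1, 011110, BB#)
  read 0, top B: go to q_0, push XB → (q_0, 11110, XBB#)
  read 1, top X: go to q_1, push B → (q_1, 1110, BBB#)
  read 1, top B: go to q_1, push ε → (q_1, 110, BB#)
  read 1, top B: go to q_1, push ε → (q_1, 10, B#)
  read 1, top B: go to q_1, push ε → (q_1, 0, #)
  read 0, top #: go to q_1, push ε → (q_1, ε, ε)
All input consumed and the stack is empty.

Accept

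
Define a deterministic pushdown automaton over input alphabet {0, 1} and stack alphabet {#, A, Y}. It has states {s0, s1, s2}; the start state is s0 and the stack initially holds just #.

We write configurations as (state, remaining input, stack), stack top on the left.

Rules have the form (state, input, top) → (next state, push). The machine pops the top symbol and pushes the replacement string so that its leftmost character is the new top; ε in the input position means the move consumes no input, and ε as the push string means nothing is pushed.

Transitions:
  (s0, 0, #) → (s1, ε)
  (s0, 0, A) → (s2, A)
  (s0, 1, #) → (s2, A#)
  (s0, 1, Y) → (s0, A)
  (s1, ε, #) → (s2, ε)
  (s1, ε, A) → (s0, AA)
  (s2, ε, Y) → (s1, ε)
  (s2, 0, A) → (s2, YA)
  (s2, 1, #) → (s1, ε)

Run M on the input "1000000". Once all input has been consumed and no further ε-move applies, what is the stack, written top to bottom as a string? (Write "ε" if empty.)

AAAA#

(s0, 1000000, #) ⊢ (s2, 000000, A#) ⊢ (s2, 00000, YA#) ⊢ (s1, 00000, A#) ⊢ (s0, 00000, AA#) ⊢ (s2, 0000, AA#) ⊢ (s2, 000, YAA#) ⊢ (s1, 000, AA#) ⊢ (s0, 000, AAA#) ⊢ (s2, 00, AAA#) ⊢ (s2, 0, YAAA#) ⊢ (s1, 0, AAA#) ⊢ (s0, 0, AAAA#) ⊢ (s2, ε, AAAA#)
All input consumed in state s2 with stack AAAA#.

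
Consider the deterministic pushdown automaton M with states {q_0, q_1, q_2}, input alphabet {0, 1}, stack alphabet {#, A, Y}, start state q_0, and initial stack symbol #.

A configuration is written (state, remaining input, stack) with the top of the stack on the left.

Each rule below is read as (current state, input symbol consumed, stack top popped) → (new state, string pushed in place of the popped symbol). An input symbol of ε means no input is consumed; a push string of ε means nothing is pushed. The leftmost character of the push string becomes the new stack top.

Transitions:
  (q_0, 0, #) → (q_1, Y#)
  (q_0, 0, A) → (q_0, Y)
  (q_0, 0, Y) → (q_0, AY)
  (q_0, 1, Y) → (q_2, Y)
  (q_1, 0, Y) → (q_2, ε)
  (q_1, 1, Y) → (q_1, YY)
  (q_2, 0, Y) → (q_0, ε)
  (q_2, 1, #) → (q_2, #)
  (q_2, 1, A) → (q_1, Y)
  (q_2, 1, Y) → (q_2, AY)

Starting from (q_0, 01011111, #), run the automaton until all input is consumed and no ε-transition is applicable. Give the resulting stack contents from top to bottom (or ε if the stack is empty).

(q_0, 01011111, #)
  read 0, top #: go to q_1, push Y# → (q_1, 1011111, Y#)
  read 1, top Y: go to q_1, push YY → (q_1, 011111, YY#)
  read 0, top Y: go to q_2, push ε → (q_2, 11111, Y#)
  read 1, top Y: go to q_2, push AY → (q_2, 1111, AY#)
  read 1, top A: go to q_1, push Y → (q_1, 111, YY#)
  read 1, top Y: go to q_1, push YY → (q_1, 11, YYY#)
  read 1, top Y: go to q_1, push YY → (q_1, 1, YYYY#)
  read 1, top Y: go to q_1, push YY → (q_1, ε, YYYYY#)
All input consumed in state q_1 with stack YYYYY#.

YYYYY#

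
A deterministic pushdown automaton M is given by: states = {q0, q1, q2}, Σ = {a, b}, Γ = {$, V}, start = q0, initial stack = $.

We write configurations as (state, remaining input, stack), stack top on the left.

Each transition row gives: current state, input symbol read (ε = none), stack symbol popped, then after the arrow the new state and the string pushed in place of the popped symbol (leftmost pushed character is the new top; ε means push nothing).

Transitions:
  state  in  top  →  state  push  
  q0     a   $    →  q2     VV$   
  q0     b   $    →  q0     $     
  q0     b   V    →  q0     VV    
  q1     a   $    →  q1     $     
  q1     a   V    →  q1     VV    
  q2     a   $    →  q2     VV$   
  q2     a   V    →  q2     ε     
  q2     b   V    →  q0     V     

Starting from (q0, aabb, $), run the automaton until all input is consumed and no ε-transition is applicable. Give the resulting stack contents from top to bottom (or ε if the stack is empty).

VV$

(q0, aabb, $)
  read a, top $: go to q2, push VV$ → (q2, abb, VV$)
  read a, top V: go to q2, push ε → (q2, bb, V$)
  read b, top V: go to q0, push V → (q0, b, V$)
  read b, top V: go to q0, push VV → (q0, ε, VV$)
All input consumed in state q0 with stack VV$.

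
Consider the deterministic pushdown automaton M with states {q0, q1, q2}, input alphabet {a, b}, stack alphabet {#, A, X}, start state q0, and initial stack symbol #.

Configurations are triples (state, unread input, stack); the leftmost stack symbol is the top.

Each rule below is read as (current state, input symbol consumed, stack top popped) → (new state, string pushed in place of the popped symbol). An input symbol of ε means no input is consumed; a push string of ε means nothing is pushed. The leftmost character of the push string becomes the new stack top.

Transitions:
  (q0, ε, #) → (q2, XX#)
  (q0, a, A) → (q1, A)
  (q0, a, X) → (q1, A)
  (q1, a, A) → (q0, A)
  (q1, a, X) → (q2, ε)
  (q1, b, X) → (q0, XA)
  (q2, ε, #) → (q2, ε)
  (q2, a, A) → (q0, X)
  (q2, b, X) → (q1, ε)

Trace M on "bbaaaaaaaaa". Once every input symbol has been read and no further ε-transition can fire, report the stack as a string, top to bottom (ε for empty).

(q0, bbaaaaaaaaa, #)
  ε-move, top #: go to q2, push XX# → (q2, bbaaaaaaaaa, XX#)
  read b, top X: go to q1, push ε → (q1, baaaaaaaaa, X#)
  read b, top X: go to q0, push XA → (q0, aaaaaaaaa, XA#)
  read a, top X: go to q1, push A → (q1, aaaaaaaa, AA#)
  read a, top A: go to q0, push A → (q0, aaaaaaa, AA#)
  read a, top A: go to q1, push A → (q1, aaaaaa, AA#)
  read a, top A: go to q0, push A → (q0, aaaaa, AA#)
  read a, top A: go to q1, push A → (q1, aaaa, AA#)
  read a, top A: go to q0, push A → (q0, aaa, AA#)
  read a, top A: go to q1, push A → (q1, aa, AA#)
  read a, top A: go to q0, push A → (q0, a, AA#)
  read a, top A: go to q1, push A → (q1, ε, AA#)
All input consumed in state q1 with stack AA#.

AA#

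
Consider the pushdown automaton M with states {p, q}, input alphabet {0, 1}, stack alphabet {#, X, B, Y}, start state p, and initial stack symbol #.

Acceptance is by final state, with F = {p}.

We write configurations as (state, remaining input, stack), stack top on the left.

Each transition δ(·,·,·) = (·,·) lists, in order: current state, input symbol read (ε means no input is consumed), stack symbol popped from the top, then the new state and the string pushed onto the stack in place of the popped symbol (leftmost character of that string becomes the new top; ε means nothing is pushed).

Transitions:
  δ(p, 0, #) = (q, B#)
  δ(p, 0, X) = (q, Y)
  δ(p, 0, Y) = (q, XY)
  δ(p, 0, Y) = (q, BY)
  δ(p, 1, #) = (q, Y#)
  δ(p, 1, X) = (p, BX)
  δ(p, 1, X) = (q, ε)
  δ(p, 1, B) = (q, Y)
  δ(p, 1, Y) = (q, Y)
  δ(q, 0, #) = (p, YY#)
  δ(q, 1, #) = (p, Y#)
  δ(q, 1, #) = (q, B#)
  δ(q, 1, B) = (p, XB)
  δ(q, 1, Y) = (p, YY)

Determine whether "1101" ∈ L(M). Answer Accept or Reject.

Accept

One accepting computation: (p, 1101, #) ⊢ (q, 101, Y#) ⊢ (p, 01, YY#) ⊢ (q, 1, BYY#) ⊢ (p, ε, XBYY#)
All input consumed and state p ∈ F.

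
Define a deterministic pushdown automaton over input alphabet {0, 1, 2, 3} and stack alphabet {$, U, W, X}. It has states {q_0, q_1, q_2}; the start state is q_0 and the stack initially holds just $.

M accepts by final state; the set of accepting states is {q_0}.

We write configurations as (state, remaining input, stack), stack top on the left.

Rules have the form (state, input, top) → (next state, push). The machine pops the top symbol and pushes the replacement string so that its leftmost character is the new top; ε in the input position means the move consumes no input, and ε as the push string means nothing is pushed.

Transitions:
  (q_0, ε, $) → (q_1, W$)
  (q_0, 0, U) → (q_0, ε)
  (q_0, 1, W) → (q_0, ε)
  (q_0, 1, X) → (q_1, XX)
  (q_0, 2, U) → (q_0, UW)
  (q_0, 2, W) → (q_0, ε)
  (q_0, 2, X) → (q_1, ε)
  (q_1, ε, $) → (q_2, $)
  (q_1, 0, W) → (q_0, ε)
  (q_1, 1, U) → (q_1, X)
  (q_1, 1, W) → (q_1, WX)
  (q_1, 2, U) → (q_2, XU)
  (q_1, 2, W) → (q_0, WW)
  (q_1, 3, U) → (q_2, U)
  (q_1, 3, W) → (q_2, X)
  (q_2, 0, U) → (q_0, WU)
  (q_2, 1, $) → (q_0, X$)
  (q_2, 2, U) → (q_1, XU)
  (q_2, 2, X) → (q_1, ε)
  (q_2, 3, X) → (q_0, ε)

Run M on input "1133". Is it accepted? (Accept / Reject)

Accept

(q_0, 1133, $) ⊢ (q_1, 1133, W$) ⊢ (q_1, 133, WX$) ⊢ (q_1, 33, WXX$) ⊢ (q_2, 3, XXX$) ⊢ (q_0, ε, XX$)
All input consumed; state q_0 ∈ F.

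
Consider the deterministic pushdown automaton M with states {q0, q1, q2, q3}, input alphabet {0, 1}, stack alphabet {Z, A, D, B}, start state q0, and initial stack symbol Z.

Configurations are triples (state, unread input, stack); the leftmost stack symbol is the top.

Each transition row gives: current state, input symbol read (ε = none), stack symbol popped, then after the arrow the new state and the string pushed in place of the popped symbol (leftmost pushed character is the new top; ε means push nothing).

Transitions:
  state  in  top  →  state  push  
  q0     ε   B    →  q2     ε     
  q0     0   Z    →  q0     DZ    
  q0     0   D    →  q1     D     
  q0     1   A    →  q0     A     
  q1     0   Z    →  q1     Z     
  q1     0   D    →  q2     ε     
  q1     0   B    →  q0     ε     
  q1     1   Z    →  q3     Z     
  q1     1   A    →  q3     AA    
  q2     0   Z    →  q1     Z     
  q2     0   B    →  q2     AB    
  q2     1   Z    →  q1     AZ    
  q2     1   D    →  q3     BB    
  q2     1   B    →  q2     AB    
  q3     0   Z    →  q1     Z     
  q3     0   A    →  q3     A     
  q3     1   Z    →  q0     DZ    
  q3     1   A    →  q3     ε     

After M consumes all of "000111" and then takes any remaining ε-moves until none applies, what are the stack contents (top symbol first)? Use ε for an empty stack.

AZ

(q0, 000111, Z) ⊢ (q0, 00111, DZ) ⊢ (q1, 0111, DZ) ⊢ (q2, 111, Z) ⊢ (q1, 11, AZ) ⊢ (q3, 1, AAZ) ⊢ (q3, ε, AZ)
All input consumed in state q3 with stack AZ.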